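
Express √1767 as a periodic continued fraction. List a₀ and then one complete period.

[42; 28, 84]

a₀ = ⌊√1767⌋ = 42.
With m₀=0, d₀=1 and mₖ₊₁ = dₖaₖ − mₖ, dₖ₊₁ = (n − mₖ₊₁²)/dₖ, aₖ₊₁ = ⌊(a₀+mₖ₊₁)/dₖ₊₁⌋:
  k=1: m=42, d=3, a=28
  k=2: m=42, d=1, a=84
d=1 and a=2a₀=84 at k=2, so the next step gives (m, d) = (42, 3) again — its k=1 value — and the period has length 2.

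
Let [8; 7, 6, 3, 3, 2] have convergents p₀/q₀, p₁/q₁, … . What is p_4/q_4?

3671/451

Using pₖ = aₖpₖ₋₁ + pₖ₋₂, qₖ = aₖqₖ₋₁ + qₖ₋₂ (with p₋₁=1, p₋₂=0, q₋₁=0, q₋₂=1):
  k=0: a=8, p=8, q=1
  k=1: a=7, p=57, q=7
  k=2: a=6, p=350, q=43
  k=3: a=3, p=1107, q=136
  k=4: a=3, p=3671, q=451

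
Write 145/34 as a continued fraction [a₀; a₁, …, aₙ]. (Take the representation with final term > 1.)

145 = 4×34 + 9
34 = 3×9 + 7
9 = 1×7 + 2
7 = 3×2 + 1
2 = 2×1 + 0  (stop)
So 145/34 = [4; 3, 1, 3, 2].

[4; 3, 1, 3, 2]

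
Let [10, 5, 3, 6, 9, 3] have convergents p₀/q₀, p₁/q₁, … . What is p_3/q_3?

Using pₖ = aₖpₖ₋₁ + pₖ₋₂, qₖ = aₖqₖ₋₁ + qₖ₋₂ (with p₋₁=1, p₋₂=0, q₋₁=0, q₋₂=1):
  k=0: a=10, p=10, q=1
  k=1: a=5, p=51, q=5
  k=2: a=3, p=163, q=16
  k=3: a=6, p=1029, q=101

1029/101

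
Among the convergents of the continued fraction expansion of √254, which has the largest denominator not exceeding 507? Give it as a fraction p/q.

7889/495

√254 = [15; 1, 14, 1, 30, …] (period length 4).
Convergents:
  p_0/q_0 = 15/1
  p_1/q_1 = 16/1
  p_2/q_2 = 239/15
  p_3/q_3 = 255/16
  p_4/q_4 = 7889/495
  p_5/q_5 = 8144/511
q_4 = 495 ≤ 507 < 511 = q_5, so the answer is 7889/495.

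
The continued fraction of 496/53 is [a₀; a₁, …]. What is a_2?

496 = 9·53 + 19   →  a_0 = 9
53 = 2·19 + 15   →  a_1 = 2
19 = 1·15 + 4   →  a_2 = 1

1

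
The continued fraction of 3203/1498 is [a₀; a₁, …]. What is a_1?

3203 = 2·1498 + 207   →  a_0 = 2
1498 = 7·207 + 49   →  a_1 = 7

7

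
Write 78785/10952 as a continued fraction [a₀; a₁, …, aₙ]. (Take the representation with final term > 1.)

78785 = 7*10952 + 2121
10952 = 5*2121 + 347
2121 = 6*347 + 39
347 = 8*39 + 35
39 = 1*35 + 4
35 = 8*4 + 3
4 = 1*3 + 1
3 = 3*1 + 0  (stop)
So 78785/10952 = [7; 5, 6, 8, 1, 8, 1, 3].

[7; 5, 6, 8, 1, 8, 1, 3]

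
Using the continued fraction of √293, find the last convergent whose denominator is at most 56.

291/17

√293 = [17; 8, 1, 1, 8, 34, …] (period length 5).
Convergents:
  p_0/q_0 = 17/1
  p_1/q_1 = 137/8
  p_2/q_2 = 154/9
  p_3/q_3 = 291/17
  p_4/q_4 = 2482/145
q_3 = 17 ≤ 56 < 145 = q_4, so the answer is 291/17.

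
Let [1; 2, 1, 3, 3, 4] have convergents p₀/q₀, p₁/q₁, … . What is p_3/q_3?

Using pₖ = aₖpₖ₋₁ + pₖ₋₂, qₖ = aₖqₖ₋₁ + qₖ₋₂ (with p₋₁=1, p₋₂=0, q₋₁=0, q₋₂=1):
  k=0: a=1, p=1, q=1
  k=1: a=2, p=3, q=2
  k=2: a=1, p=4, q=3
  k=3: a=3, p=15, q=11

15/11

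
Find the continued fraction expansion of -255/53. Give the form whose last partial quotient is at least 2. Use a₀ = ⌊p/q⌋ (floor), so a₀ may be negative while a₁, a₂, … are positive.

-255 = -5*53 + 10
53 = 5*10 + 3
10 = 3*3 + 1
3 = 3*1 + 0  (stop)
So -255/53 = [-5; 5, 3, 3].

[-5; 5, 3, 3]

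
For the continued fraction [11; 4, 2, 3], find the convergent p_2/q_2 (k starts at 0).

101/9

Using pₖ = aₖpₖ₋₁ + pₖ₋₂, qₖ = aₖqₖ₋₁ + qₖ₋₂ (with p₋₁=1, p₋₂=0, q₋₁=0, q₋₂=1):
  k=0: a=11, p=11, q=1
  k=1: a=4, p=45, q=4
  k=2: a=2, p=101, q=9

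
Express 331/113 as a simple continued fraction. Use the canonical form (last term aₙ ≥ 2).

[2; 1, 13, 8]

331 = 2×113 + 105
113 = 1×105 + 8
105 = 13×8 + 1
8 = 8×1 + 0  (stop)
So 331/113 = [2; 1, 13, 8].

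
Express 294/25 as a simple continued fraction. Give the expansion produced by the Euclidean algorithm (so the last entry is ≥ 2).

294 = 11·25 + 19
25 = 1·19 + 6
19 = 3·6 + 1
6 = 6·1 + 0  (stop)
So 294/25 = [11; 1, 3, 6].

[11; 1, 3, 6]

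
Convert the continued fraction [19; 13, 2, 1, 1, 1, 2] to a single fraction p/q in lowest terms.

5360/281

Using pₖ = aₖpₖ₋₁ + pₖ₋₂ and qₖ = aₖqₖ₋₁ + qₖ₋₂:
  k=0: a=19, p=19, q=1
  k=1: a=13, p=248, q=13
  k=2: a=2, p=515, q=27
  k=3: a=1, p=763, q=40
  k=4: a=1, p=1278, q=67
  k=5: a=1, p=2041, q=107
  k=6: a=2, p=5360, q=281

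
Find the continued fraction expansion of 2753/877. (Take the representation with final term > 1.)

[3; 7, 5, 3, 3, 2]

2753 = 3×877 + 122
877 = 7×122 + 23
122 = 5×23 + 7
23 = 3×7 + 2
7 = 3×2 + 1
2 = 2×1 + 0  (stop)
So 2753/877 = [3; 7, 5, 3, 3, 2].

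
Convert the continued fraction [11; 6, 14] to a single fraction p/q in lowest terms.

Fold from the inside: start with 14/1.
  6 + 1/14 = 85/14
  11 + 14/85 = 949/85

949/85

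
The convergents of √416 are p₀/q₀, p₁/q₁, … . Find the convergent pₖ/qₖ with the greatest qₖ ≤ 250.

√416 = [20; 2, 1, 1, 9, 1, 1, 2, 40, …] (period length 8).
Convergents:
  p_0/q_0 = 20/1
  p_1/q_1 = 41/2
  p_2/q_2 = 61/3
  p_3/q_3 = 102/5
  p_4/q_4 = 979/48
  p_5/q_5 = 1081/53
  p_6/q_6 = 2060/101
  p_7/q_7 = 5201/255
q_6 = 101 ≤ 250 < 255 = q_7, so the answer is 2060/101.

2060/101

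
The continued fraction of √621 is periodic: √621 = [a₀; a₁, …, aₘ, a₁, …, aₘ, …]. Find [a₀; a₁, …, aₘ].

[24; 1, 11, 2, 11, 1, 48]

a₀ = ⌊√621⌋ = 24.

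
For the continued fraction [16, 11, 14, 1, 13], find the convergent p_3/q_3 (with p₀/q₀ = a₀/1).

Using pₖ = aₖpₖ₋₁ + pₖ₋₂, qₖ = aₖqₖ₋₁ + qₖ₋₂ (with p₋₁=1, p₋₂=0, q₋₁=0, q₋₂=1):
  k=0: a=16, p=16, q=1
  k=1: a=11, p=177, q=11
  k=2: a=14, p=2494, q=155
  k=3: a=1, p=2671, q=166

2671/166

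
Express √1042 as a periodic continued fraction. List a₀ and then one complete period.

a₀ = ⌊√1042⌋ = 32.
With m₀=0, d₀=1 and mₖ₊₁ = dₖaₖ − mₖ, dₖ₊₁ = (n − mₖ₊₁²)/dₖ, aₖ₊₁ = ⌊(a₀+mₖ₊₁)/dₖ₊₁⌋:
  k=1: m=32, d=18, a=3
  k=2: m=22, d=31, a=1
  k=3: m=9, d=31, a=1
  k=4: m=22, d=18, a=3
  k=5: m=32, d=1, a=64
d=1 and a=2a₀=64 at k=5, so the next step gives (m, d) = (32, 18) again — its k=1 value — and the period has length 5.

[32; 3, 1, 1, 3, 64]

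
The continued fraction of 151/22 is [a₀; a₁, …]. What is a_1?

151 = 6·22 + 19   →  a_0 = 6
22 = 1·19 + 3   →  a_1 = 1

1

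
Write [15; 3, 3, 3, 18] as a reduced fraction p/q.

Using pₖ = aₖpₖ₋₁ + pₖ₋₂ and qₖ = aₖqₖ₋₁ + qₖ₋₂:
  k=0: a=15, p=15, q=1
  k=1: a=3, p=46, q=3
  k=2: a=3, p=153, q=10
  k=3: a=3, p=505, q=33
  k=4: a=18, p=9243, q=604

9243/604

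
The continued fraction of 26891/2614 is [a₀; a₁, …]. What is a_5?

26891 = 10·2614 + 751   →  a_0 = 10
2614 = 3·751 + 361   →  a_1 = 3
751 = 2·361 + 29   →  a_2 = 2
361 = 12·29 + 13   →  a_3 = 12
29 = 2·13 + 3   →  a_4 = 2
13 = 4·3 + 1   →  a_5 = 4

4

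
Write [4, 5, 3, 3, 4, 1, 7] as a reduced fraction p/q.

9194/2195

Using pₖ = aₖpₖ₋₁ + pₖ₋₂ and qₖ = aₖqₖ₋₁ + qₖ₋₂:
  k=0: a=4, p=4, q=1
  k=1: a=5, p=21, q=5
  k=2: a=3, p=67, q=16
  k=3: a=3, p=222, q=53
  k=4: a=4, p=955, q=228
  k=5: a=1, p=1177, q=281
  k=6: a=7, p=9194, q=2195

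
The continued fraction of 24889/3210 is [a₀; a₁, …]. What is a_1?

1

24889 = 7·3210 + 2419   →  a_0 = 7
3210 = 1·2419 + 791   →  a_1 = 1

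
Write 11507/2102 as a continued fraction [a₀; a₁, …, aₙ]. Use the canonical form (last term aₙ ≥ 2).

11507 = 5×2102 + 997
2102 = 2×997 + 108
997 = 9×108 + 25
108 = 4×25 + 8
25 = 3×8 + 1
8 = 8×1 + 0  (stop)
So 11507/2102 = [5; 2, 9, 4, 3, 8].

[5; 2, 9, 4, 3, 8]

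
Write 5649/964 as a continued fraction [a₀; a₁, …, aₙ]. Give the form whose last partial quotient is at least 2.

5649 = 5·964 + 829
964 = 1·829 + 135
829 = 6·135 + 19
135 = 7·19 + 2
19 = 9·2 + 1
2 = 2·1 + 0  (stop)
So 5649/964 = [5; 1, 6, 7, 9, 2].

[5; 1, 6, 7, 9, 2]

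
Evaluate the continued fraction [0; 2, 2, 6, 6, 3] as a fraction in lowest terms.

253/623

Using pₖ = aₖpₖ₋₁ + pₖ₋₂ and qₖ = aₖqₖ₋₁ + qₖ₋₂:
  k=0: a=0, p=0, q=1
  k=1: a=2, p=1, q=2
  k=2: a=2, p=2, q=5
  k=3: a=6, p=13, q=32
  k=4: a=6, p=80, q=197
  k=5: a=3, p=253, q=623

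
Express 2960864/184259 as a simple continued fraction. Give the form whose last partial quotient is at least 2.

[16; 14, 2, 17, 14, 2, 12]

2960864 = 16·184259 + 12720
184259 = 14·12720 + 6179
12720 = 2·6179 + 362
6179 = 17·362 + 25
362 = 14·25 + 12
25 = 2·12 + 1
12 = 12·1 + 0  (stop)
So 2960864/184259 = [16; 14, 2, 17, 14, 2, 12].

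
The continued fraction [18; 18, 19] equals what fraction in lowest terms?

6193/343

Using pₖ = aₖpₖ₋₁ + pₖ₋₂ and qₖ = aₖqₖ₋₁ + qₖ₋₂:
  k=0: a=18, p=18, q=1
  k=1: a=18, p=325, q=18
  k=2: a=19, p=6193, q=343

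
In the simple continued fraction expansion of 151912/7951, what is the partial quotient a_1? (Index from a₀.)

9

151912 = 19·7951 + 843   →  a_0 = 19
7951 = 9·843 + 364   →  a_1 = 9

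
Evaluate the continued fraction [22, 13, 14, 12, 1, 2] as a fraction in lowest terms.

Using pₖ = aₖpₖ₋₁ + pₖ₋₂ and qₖ = aₖqₖ₋₁ + qₖ₋₂:
  k=0: a=22, p=22, q=1
  k=1: a=13, p=287, q=13
  k=2: a=14, p=4040, q=183
  k=3: a=12, p=48767, q=2209
  k=4: a=1, p=52807, q=2392
  k=5: a=2, p=154381, q=6993

154381/6993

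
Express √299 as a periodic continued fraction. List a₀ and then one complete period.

a₀ = ⌊√299⌋ = 17.
With m₀=0, d₀=1 and mₖ₊₁ = dₖaₖ − mₖ, dₖ₊₁ = (n − mₖ₊₁²)/dₖ, aₖ₊₁ = ⌊(a₀+mₖ₊₁)/dₖ₊₁⌋:
  k=1: m=17, d=10, a=3
  k=2: m=13, d=13, a=2
  k=3: m=13, d=10, a=3
  k=4: m=17, d=1, a=34
d=1 and a=2a₀=34 at k=4, so the next step gives (m, d) = (17, 10) again — its k=1 value — and the period has length 4.

[17; 3, 2, 3, 34]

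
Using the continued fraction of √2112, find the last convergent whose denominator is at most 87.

√2112 = [45; 1, 21, 1, 90, …] (period length 4).
Convergents:
  p_0/q_0 = 45/1
  p_1/q_1 = 46/1
  p_2/q_2 = 1011/22
  p_3/q_3 = 1057/23
  p_4/q_4 = 96141/2092
q_3 = 23 ≤ 87 < 2092 = q_4, so the answer is 1057/23.

1057/23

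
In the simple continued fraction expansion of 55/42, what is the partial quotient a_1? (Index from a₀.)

3

55 = 1·42 + 13   →  a_0 = 1
42 = 3·13 + 3   →  a_1 = 3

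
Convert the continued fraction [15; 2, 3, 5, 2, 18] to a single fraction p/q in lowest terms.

Fold from the inside: start with 18/1.
  2 + 1/18 = 37/18
  5 + 18/37 = 203/37
  3 + 37/203 = 646/203
  2 + 203/646 = 1495/646
  15 + 646/1495 = 23071/1495

23071/1495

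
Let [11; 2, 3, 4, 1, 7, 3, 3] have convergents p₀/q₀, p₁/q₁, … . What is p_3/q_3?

343/30

Using pₖ = aₖpₖ₋₁ + pₖ₋₂, qₖ = aₖqₖ₋₁ + qₖ₋₂ (with p₋₁=1, p₋₂=0, q₋₁=0, q₋₂=1):
  k=0: a=11, p=11, q=1
  k=1: a=2, p=23, q=2
  k=2: a=3, p=80, q=7
  k=3: a=4, p=343, q=30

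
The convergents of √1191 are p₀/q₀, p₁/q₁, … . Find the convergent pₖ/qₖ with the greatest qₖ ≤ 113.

3175/92

√1191 = [34; 1, 1, 22, 1, 1, 68, …] (period length 6).
Convergents:
  p_0/q_0 = 34/1
  p_1/q_1 = 35/1
  p_2/q_2 = 69/2
  p_3/q_3 = 1553/45
  p_4/q_4 = 1622/47
  p_5/q_5 = 3175/92
  p_6/q_6 = 217522/6303
q_5 = 92 ≤ 113 < 6303 = q_6, so the answer is 3175/92.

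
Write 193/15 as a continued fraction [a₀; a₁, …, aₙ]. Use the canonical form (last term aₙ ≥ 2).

[12; 1, 6, 2]

193 = 12·15 + 13
15 = 1·13 + 2
13 = 6·2 + 1
2 = 2·1 + 0  (stop)
So 193/15 = [12; 1, 6, 2].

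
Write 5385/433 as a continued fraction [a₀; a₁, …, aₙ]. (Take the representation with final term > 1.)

5385 = 12·433 + 189
433 = 2·189 + 55
189 = 3·55 + 24
55 = 2·24 + 7
24 = 3·7 + 3
7 = 2·3 + 1
3 = 3·1 + 0  (stop)
So 5385/433 = [12; 2, 3, 2, 3, 2, 3].

[12; 2, 3, 2, 3, 2, 3]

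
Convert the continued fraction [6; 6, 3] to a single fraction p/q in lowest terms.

117/19

Using pₖ = aₖpₖ₋₁ + pₖ₋₂ and qₖ = aₖqₖ₋₁ + qₖ₋₂:
  k=0: a=6, p=6, q=1
  k=1: a=6, p=37, q=6
  k=2: a=3, p=117, q=19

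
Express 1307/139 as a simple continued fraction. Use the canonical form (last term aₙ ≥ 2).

1307 = 9×139 + 56
139 = 2×56 + 27
56 = 2×27 + 2
27 = 13×2 + 1
2 = 2×1 + 0  (stop)
So 1307/139 = [9; 2, 2, 13, 2].

[9; 2, 2, 13, 2]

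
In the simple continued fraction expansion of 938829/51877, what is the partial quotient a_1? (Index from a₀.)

938829 = 18·51877 + 5043   →  a_0 = 18
51877 = 10·5043 + 1447   →  a_1 = 10

10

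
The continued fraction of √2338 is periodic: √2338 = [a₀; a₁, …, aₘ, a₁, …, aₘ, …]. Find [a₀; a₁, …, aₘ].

a₀ = ⌊√2338⌋ = 48.
With m₀=0, d₀=1 and mₖ₊₁ = dₖaₖ − mₖ, dₖ₊₁ = (n − mₖ₊₁²)/dₖ, aₖ₊₁ = ⌊(a₀+mₖ₊₁)/dₖ₊₁⌋:
  k=1: m=48, d=34, a=2
  k=2: m=20, d=57, a=1
  k=3: m=37, d=17, a=5
  k=4: m=48, d=2, a=48
  k=5: m=48, d=17, a=5
  k=6: m=37, d=57, a=1
  k=7: m=20, d=34, a=2
  k=8: m=48, d=1, a=96
d=1 and a=2a₀=96 at k=8, so the next step gives (m, d) = (48, 34) again — its k=1 value — and the period has length 8.

[48; 2, 1, 5, 48, 5, 1, 2, 96]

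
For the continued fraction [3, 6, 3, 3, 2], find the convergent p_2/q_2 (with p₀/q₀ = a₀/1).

Using pₖ = aₖpₖ₋₁ + pₖ₋₂, qₖ = aₖqₖ₋₁ + qₖ₋₂ (with p₋₁=1, p₋₂=0, q₋₁=0, q₋₂=1):
  k=0: a=3, p=3, q=1
  k=1: a=6, p=19, q=6
  k=2: a=3, p=60, q=19

60/19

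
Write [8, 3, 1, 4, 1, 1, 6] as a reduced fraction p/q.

Fold from the inside: start with 6/1.
  1 + 1/6 = 7/6
  1 + 6/7 = 13/7
  4 + 7/13 = 59/13
  1 + 13/59 = 72/59
  3 + 59/72 = 275/72
  8 + 72/275 = 2272/275

2272/275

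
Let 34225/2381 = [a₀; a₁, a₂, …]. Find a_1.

2

34225 = 14·2381 + 891   →  a_0 = 14
2381 = 2·891 + 599   →  a_1 = 2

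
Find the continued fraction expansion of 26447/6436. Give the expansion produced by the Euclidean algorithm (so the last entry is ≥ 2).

[4; 9, 6, 2, 4, 2, 5]

26447 = 4·6436 + 703
6436 = 9·703 + 109
703 = 6·109 + 49
109 = 2·49 + 11
49 = 4·11 + 5
11 = 2·5 + 1
5 = 5·1 + 0  (stop)
So 26447/6436 = [4; 9, 6, 2, 4, 2, 5].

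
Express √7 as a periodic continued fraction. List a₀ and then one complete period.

[2; 1, 1, 1, 4]

a₀ = ⌊√7⌋ = 2.
With m₀=0, d₀=1 and mₖ₊₁ = dₖaₖ − mₖ, dₖ₊₁ = (n − mₖ₊₁²)/dₖ, aₖ₊₁ = ⌊(a₀+mₖ₊₁)/dₖ₊₁⌋:
  k=1: m=2, d=3, a=1
  k=2: m=1, d=2, a=1
  k=3: m=1, d=3, a=1
  k=4: m=2, d=1, a=4
d=1 and a=2a₀=4 at k=4, so the next step gives (m, d) = (2, 3) again — its k=1 value — and the period has length 4.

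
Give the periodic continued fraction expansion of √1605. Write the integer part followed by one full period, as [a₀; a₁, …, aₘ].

[40; 16, 80]

a₀ = ⌊√1605⌋ = 40.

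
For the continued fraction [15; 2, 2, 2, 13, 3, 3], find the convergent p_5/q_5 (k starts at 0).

7631/495

Using pₖ = aₖpₖ₋₁ + pₖ₋₂, qₖ = aₖqₖ₋₁ + qₖ₋₂ (with p₋₁=1, p₋₂=0, q₋₁=0, q₋₂=1):
  k=0: a=15, p=15, q=1
  k=1: a=2, p=31, q=2
  k=2: a=2, p=77, q=5
  k=3: a=2, p=185, q=12
  k=4: a=13, p=2482, q=161
  k=5: a=3, p=7631, q=495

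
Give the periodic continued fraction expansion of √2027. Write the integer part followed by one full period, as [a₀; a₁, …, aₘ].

[45; 45, 90]

a₀ = ⌊√2027⌋ = 45.
With m₀=0, d₀=1 and mₖ₊₁ = dₖaₖ − mₖ, dₖ₊₁ = (n − mₖ₊₁²)/dₖ, aₖ₊₁ = ⌊(a₀+mₖ₊₁)/dₖ₊₁⌋:
  k=1: m=45, d=2, a=45
  k=2: m=45, d=1, a=90
d=1 and a=2a₀=90 at k=2, so the next step gives (m, d) = (45, 2) again — its k=1 value — and the period has length 2.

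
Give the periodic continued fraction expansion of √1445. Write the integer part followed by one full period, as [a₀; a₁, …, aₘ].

[38; 76]

a₀ = ⌊√1445⌋ = 38.
With m₀=0, d₀=1 and mₖ₊₁ = dₖaₖ − mₖ, dₖ₊₁ = (n − mₖ₊₁²)/dₖ, aₖ₊₁ = ⌊(a₀+mₖ₊₁)/dₖ₊₁⌋:
  k=1: m=38, d=1, a=76
d=1 and a=2a₀=76 at k=1, so the next step gives (m, d) = (38, 1) again — its k=1 value — and the period has length 1.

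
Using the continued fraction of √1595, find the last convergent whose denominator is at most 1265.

50441/1263

√1595 = [39; 1, 14, 1, 78, …] (period length 4).
Convergents:
  p_0/q_0 = 39/1
  p_1/q_1 = 40/1
  p_2/q_2 = 599/15
  p_3/q_3 = 639/16
  p_4/q_4 = 50441/1263
  p_5/q_5 = 51080/1279
q_4 = 1263 ≤ 1265 < 1279 = q_5, so the answer is 50441/1263.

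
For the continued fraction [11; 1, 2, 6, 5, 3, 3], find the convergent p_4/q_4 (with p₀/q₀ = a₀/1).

1145/98

Using pₖ = aₖpₖ₋₁ + pₖ₋₂, qₖ = aₖqₖ₋₁ + qₖ₋₂ (with p₋₁=1, p₋₂=0, q₋₁=0, q₋₂=1):
  k=0: a=11, p=11, q=1
  k=1: a=1, p=12, q=1
  k=2: a=2, p=35, q=3
  k=3: a=6, p=222, q=19
  k=4: a=5, p=1145, q=98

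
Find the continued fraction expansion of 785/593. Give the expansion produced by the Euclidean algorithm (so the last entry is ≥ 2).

785 = 1×593 + 192
593 = 3×192 + 17
192 = 11×17 + 5
17 = 3×5 + 2
5 = 2×2 + 1
2 = 2×1 + 0  (stop)
So 785/593 = [1; 3, 11, 3, 2, 2].

[1; 3, 11, 3, 2, 2]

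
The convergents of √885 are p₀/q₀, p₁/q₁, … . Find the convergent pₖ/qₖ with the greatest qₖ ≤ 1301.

√885 = [29; 1, 2, 1, 58, …] (period length 4).
Convergents:
  p_0/q_0 = 29/1
  p_1/q_1 = 30/1
  p_2/q_2 = 89/3
  p_3/q_3 = 119/4
  p_4/q_4 = 6991/235
  p_5/q_5 = 7110/239
  p_6/q_6 = 21211/713
  p_7/q_7 = 28321/952
  p_8/q_8 = 1663829/55929
q_7 = 952 ≤ 1301 < 55929 = q_8, so the answer is 28321/952.

28321/952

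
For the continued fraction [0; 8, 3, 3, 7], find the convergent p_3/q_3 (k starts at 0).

10/83

Using pₖ = aₖpₖ₋₁ + pₖ₋₂, qₖ = aₖqₖ₋₁ + qₖ₋₂ (with p₋₁=1, p₋₂=0, q₋₁=0, q₋₂=1):
  k=0: a=0, p=0, q=1
  k=1: a=8, p=1, q=8
  k=2: a=3, p=3, q=25
  k=3: a=3, p=10, q=83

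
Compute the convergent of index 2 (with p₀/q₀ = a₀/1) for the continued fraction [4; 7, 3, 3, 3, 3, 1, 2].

91/22

Using pₖ = aₖpₖ₋₁ + pₖ₋₂, qₖ = aₖqₖ₋₁ + qₖ₋₂ (with p₋₁=1, p₋₂=0, q₋₁=0, q₋₂=1):
  k=0: a=4, p=4, q=1
  k=1: a=7, p=29, q=7
  k=2: a=3, p=91, q=22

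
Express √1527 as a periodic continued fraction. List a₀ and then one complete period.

[39; 13, 78]

a₀ = ⌊√1527⌋ = 39.
With m₀=0, d₀=1 and mₖ₊₁ = dₖaₖ − mₖ, dₖ₊₁ = (n − mₖ₊₁²)/dₖ, aₖ₊₁ = ⌊(a₀+mₖ₊₁)/dₖ₊₁⌋:
  k=1: m=39, d=6, a=13
  k=2: m=39, d=1, a=78
d=1 and a=2a₀=78 at k=2, so the next step gives (m, d) = (39, 6) again — its k=1 value — and the period has length 2.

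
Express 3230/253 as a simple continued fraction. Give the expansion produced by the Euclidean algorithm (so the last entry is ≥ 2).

[12; 1, 3, 3, 2, 8]

3230 = 12*253 + 194
253 = 1*194 + 59
194 = 3*59 + 17
59 = 3*17 + 8
17 = 2*8 + 1
8 = 8*1 + 0  (stop)
So 3230/253 = [12; 1, 3, 3, 2, 8].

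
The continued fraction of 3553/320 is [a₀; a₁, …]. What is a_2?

3553 = 11·320 + 33   →  a_0 = 11
320 = 9·33 + 23   →  a_1 = 9
33 = 1·23 + 10   →  a_2 = 1

1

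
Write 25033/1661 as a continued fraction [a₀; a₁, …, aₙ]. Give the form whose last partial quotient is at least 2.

[15; 14, 13, 9]

25033 = 15×1661 + 118
1661 = 14×118 + 9
118 = 13×9 + 1
9 = 9×1 + 0  (stop)
So 25033/1661 = [15; 14, 13, 9].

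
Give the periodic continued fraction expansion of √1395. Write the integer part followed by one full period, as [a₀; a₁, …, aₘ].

[37; 2, 1, 6, 8, 6, 1, 2, 74]

a₀ = ⌊√1395⌋ = 37.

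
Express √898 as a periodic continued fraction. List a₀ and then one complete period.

a₀ = ⌊√898⌋ = 29.
With m₀=0, d₀=1 and mₖ₊₁ = dₖaₖ − mₖ, dₖ₊₁ = (n − mₖ₊₁²)/dₖ, aₖ₊₁ = ⌊(a₀+mₖ₊₁)/dₖ₊₁⌋:
  k=1: m=29, d=57, a=1
  k=2: m=28, d=2, a=28
  k=3: m=28, d=57, a=1
  k=4: m=29, d=1, a=58
d=1 and a=2a₀=58 at k=4, so the next step gives (m, d) = (29, 57) again — its k=1 value — and the period has length 4.

[29; 1, 28, 1, 58]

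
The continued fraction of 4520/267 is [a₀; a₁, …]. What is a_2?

4520 = 16·267 + 248   →  a_0 = 16
267 = 1·248 + 19   →  a_1 = 1
248 = 13·19 + 1   →  a_2 = 13

13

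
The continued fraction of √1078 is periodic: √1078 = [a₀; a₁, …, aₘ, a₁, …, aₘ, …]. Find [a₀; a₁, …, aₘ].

a₀ = ⌊√1078⌋ = 32.
With m₀=0, d₀=1 and mₖ₊₁ = dₖaₖ − mₖ, dₖ₊₁ = (n − mₖ₊₁²)/dₖ, aₖ₊₁ = ⌊(a₀+mₖ₊₁)/dₖ₊₁⌋:
  k=1: m=32, d=54, a=1
  k=2: m=22, d=11, a=4
  k=3: m=22, d=54, a=1
  k=4: m=32, d=1, a=64
d=1 and a=2a₀=64 at k=4, so the next step gives (m, d) = (32, 54) again — its k=1 value — and the period has length 4.

[32; 1, 4, 1, 64]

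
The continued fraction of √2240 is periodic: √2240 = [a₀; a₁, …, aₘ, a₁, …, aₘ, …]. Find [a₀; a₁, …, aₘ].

[47; 3, 23, 3, 94]

a₀ = ⌊√2240⌋ = 47.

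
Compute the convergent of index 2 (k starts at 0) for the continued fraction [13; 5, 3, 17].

Using pₖ = aₖpₖ₋₁ + pₖ₋₂, qₖ = aₖqₖ₋₁ + qₖ₋₂ (with p₋₁=1, p₋₂=0, q₋₁=0, q₋₂=1):
  k=0: a=13, p=13, q=1
  k=1: a=5, p=66, q=5
  k=2: a=3, p=211, q=16

211/16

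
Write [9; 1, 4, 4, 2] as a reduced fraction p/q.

Fold from the inside: start with 2/1.
  4 + 1/2 = 9/2
  4 + 2/9 = 38/9
  1 + 9/38 = 47/38
  9 + 38/47 = 461/47

461/47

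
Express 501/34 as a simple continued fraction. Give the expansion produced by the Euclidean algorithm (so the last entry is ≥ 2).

[14; 1, 2, 1, 3, 2]

501 = 14×34 + 25
34 = 1×25 + 9
25 = 2×9 + 7
9 = 1×7 + 2
7 = 3×2 + 1
2 = 2×1 + 0  (stop)
So 501/34 = [14; 1, 2, 1, 3, 2].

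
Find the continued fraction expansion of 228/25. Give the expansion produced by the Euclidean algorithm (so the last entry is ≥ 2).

[9; 8, 3]

228 = 9·25 + 3
25 = 8·3 + 1
3 = 3·1 + 0  (stop)
So 228/25 = [9; 8, 3].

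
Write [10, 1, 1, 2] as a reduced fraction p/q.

53/5

Using pₖ = aₖpₖ₋₁ + pₖ₋₂ and qₖ = aₖqₖ₋₁ + qₖ₋₂:
  k=0: a=10, p=10, q=1
  k=1: a=1, p=11, q=1
  k=2: a=1, p=21, q=2
  k=3: a=2, p=53, q=5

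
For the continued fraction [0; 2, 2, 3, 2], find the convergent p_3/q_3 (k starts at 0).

7/17

Using pₖ = aₖpₖ₋₁ + pₖ₋₂, qₖ = aₖqₖ₋₁ + qₖ₋₂ (with p₋₁=1, p₋₂=0, q₋₁=0, q₋₂=1):
  k=0: a=0, p=0, q=1
  k=1: a=2, p=1, q=2
  k=2: a=2, p=2, q=5
  k=3: a=3, p=7, q=17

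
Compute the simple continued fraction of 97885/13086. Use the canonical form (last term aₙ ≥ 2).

[7; 2, 12, 12, 10, 1, 3]

97885 = 7·13086 + 6283
13086 = 2·6283 + 520
6283 = 12·520 + 43
520 = 12·43 + 4
43 = 10·4 + 3
4 = 1·3 + 1
3 = 3·1 + 0  (stop)
So 97885/13086 = [7; 2, 12, 12, 10, 1, 3].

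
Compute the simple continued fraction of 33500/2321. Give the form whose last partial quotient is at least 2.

33500 = 14*2321 + 1006
2321 = 2*1006 + 309
1006 = 3*309 + 79
309 = 3*79 + 72
79 = 1*72 + 7
72 = 10*7 + 2
7 = 3*2 + 1
2 = 2*1 + 0  (stop)
So 33500/2321 = [14; 2, 3, 3, 1, 10, 3, 2].

[14; 2, 3, 3, 1, 10, 3, 2]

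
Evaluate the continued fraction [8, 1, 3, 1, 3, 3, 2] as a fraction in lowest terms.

1257/143

Using pₖ = aₖpₖ₋₁ + pₖ₋₂ and qₖ = aₖqₖ₋₁ + qₖ₋₂:
  k=0: a=8, p=8, q=1
  k=1: a=1, p=9, q=1
  k=2: a=3, p=35, q=4
  k=3: a=1, p=44, q=5
  k=4: a=3, p=167, q=19
  k=5: a=3, p=545, q=62
  k=6: a=2, p=1257, q=143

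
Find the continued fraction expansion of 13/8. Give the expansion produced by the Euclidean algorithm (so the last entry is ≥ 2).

[1; 1, 1, 1, 2]

13 = 1·8 + 5
8 = 1·5 + 3
5 = 1·3 + 2
3 = 1·2 + 1
2 = 2·1 + 0  (stop)
So 13/8 = [1; 1, 1, 1, 2].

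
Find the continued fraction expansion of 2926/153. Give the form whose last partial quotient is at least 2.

[19; 8, 19]

2926 = 19·153 + 19
153 = 8·19 + 1
19 = 19·1 + 0  (stop)
So 2926/153 = [19; 8, 19].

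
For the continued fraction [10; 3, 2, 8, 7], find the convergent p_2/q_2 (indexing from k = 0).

72/7

Using pₖ = aₖpₖ₋₁ + pₖ₋₂, qₖ = aₖqₖ₋₁ + qₖ₋₂ (with p₋₁=1, p₋₂=0, q₋₁=0, q₋₂=1):
  k=0: a=10, p=10, q=1
  k=1: a=3, p=31, q=3
  k=2: a=2, p=72, q=7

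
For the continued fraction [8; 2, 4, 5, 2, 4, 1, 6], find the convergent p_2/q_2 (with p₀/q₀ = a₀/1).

76/9

Using pₖ = aₖpₖ₋₁ + pₖ₋₂, qₖ = aₖqₖ₋₁ + qₖ₋₂ (with p₋₁=1, p₋₂=0, q₋₁=0, q₋₂=1):
  k=0: a=8, p=8, q=1
  k=1: a=2, p=17, q=2
  k=2: a=4, p=76, q=9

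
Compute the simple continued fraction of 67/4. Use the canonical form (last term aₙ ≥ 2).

[16; 1, 3]

67 = 16·4 + 3
4 = 1·3 + 1
3 = 3·1 + 0  (stop)
So 67/4 = [16; 1, 3].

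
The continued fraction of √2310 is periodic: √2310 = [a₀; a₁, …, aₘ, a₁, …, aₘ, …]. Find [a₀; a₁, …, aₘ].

a₀ = ⌊√2310⌋ = 48.
With m₀=0, d₀=1 and mₖ₊₁ = dₖaₖ − mₖ, dₖ₊₁ = (n − mₖ₊₁²)/dₖ, aₖ₊₁ = ⌊(a₀+mₖ₊₁)/dₖ₊₁⌋:
  k=1: m=48, d=6, a=16
  k=2: m=48, d=1, a=96
d=1 and a=2a₀=96 at k=2, so the next step gives (m, d) = (48, 6) again — its k=1 value — and the period has length 2.

[48; 16, 96]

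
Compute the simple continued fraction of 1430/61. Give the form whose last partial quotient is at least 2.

[23; 2, 3, 1, 6]

1430 = 23*61 + 27
61 = 2*27 + 7
27 = 3*7 + 6
7 = 1*6 + 1
6 = 6*1 + 0  (stop)
So 1430/61 = [23; 2, 3, 1, 6].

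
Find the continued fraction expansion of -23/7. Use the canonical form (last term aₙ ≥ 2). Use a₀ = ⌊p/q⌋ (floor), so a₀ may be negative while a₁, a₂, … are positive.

-23 = -4×7 + 5
7 = 1×5 + 2
5 = 2×2 + 1
2 = 2×1 + 0  (stop)
So -23/7 = [-4; 1, 2, 2].

[-4; 1, 2, 2]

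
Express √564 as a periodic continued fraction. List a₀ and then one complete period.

[23; 1, 2, 1, 46]

a₀ = ⌊√564⌋ = 23.
With m₀=0, d₀=1 and mₖ₊₁ = dₖaₖ − mₖ, dₖ₊₁ = (n − mₖ₊₁²)/dₖ, aₖ₊₁ = ⌊(a₀+mₖ₊₁)/dₖ₊₁⌋:
  k=1: m=23, d=35, a=1
  k=2: m=12, d=12, a=2
  k=3: m=12, d=35, a=1
  k=4: m=23, d=1, a=46
d=1 and a=2a₀=46 at k=4, so the next step gives (m, d) = (23, 35) again — its k=1 value — and the period has length 4.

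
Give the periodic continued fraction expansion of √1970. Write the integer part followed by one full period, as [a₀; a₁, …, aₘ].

[44; 2, 1, 1, 2, 88]

a₀ = ⌊√1970⌋ = 44.
With m₀=0, d₀=1 and mₖ₊₁ = dₖaₖ − mₖ, dₖ₊₁ = (n − mₖ₊₁²)/dₖ, aₖ₊₁ = ⌊(a₀+mₖ₊₁)/dₖ₊₁⌋:
  k=1: m=44, d=34, a=2
  k=2: m=24, d=41, a=1
  k=3: m=17, d=41, a=1
  k=4: m=24, d=34, a=2
  k=5: m=44, d=1, a=88
d=1 and a=2a₀=88 at k=5, so the next step gives (m, d) = (44, 34) again — its k=1 value — and the period has length 5.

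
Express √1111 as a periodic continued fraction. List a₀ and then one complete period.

a₀ = ⌊√1111⌋ = 33.

[33; 3, 66]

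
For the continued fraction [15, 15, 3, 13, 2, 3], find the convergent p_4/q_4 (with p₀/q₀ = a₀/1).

19163/1272

Using pₖ = aₖpₖ₋₁ + pₖ₋₂, qₖ = aₖqₖ₋₁ + qₖ₋₂ (with p₋₁=1, p₋₂=0, q₋₁=0, q₋₂=1):
  k=0: a=15, p=15, q=1
  k=1: a=15, p=226, q=15
  k=2: a=3, p=693, q=46
  k=3: a=13, p=9235, q=613
  k=4: a=2, p=19163, q=1272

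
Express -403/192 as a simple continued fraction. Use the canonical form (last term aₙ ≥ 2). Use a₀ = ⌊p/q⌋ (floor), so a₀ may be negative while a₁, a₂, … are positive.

[-3; 1, 9, 9, 2]

-403 = -3×192 + 173
192 = 1×173 + 19
173 = 9×19 + 2
19 = 9×2 + 1
2 = 2×1 + 0  (stop)
So -403/192 = [-3; 1, 9, 9, 2].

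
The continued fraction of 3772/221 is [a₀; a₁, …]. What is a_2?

1

3772 = 17·221 + 15   →  a_0 = 17
221 = 14·15 + 11   →  a_1 = 14
15 = 1·11 + 4   →  a_2 = 1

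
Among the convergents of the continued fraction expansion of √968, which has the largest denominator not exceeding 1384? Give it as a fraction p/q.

19601/630

√968 = [31; 8, 1, 6, 1, 8, 62, …] (period length 6).
Convergents:
  p_0/q_0 = 31/1
  p_1/q_1 = 249/8
  p_2/q_2 = 280/9
  p_3/q_3 = 1929/62
  p_4/q_4 = 2209/71
  p_5/q_5 = 19601/630
  p_6/q_6 = 1217471/39131
q_5 = 630 ≤ 1384 < 39131 = q_6, so the answer is 19601/630.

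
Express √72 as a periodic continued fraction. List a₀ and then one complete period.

a₀ = ⌊√72⌋ = 8.

[8; 2, 16]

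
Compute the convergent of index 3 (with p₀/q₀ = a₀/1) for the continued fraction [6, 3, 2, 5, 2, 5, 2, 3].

239/38

Using pₖ = aₖpₖ₋₁ + pₖ₋₂, qₖ = aₖqₖ₋₁ + qₖ₋₂ (with p₋₁=1, p₋₂=0, q₋₁=0, q₋₂=1):
  k=0: a=6, p=6, q=1
  k=1: a=3, p=19, q=3
  k=2: a=2, p=44, q=7
  k=3: a=5, p=239, q=38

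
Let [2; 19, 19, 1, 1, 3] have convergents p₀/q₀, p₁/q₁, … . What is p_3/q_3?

782/381

Using pₖ = aₖpₖ₋₁ + pₖ₋₂, qₖ = aₖqₖ₋₁ + qₖ₋₂ (with p₋₁=1, p₋₂=0, q₋₁=0, q₋₂=1):
  k=0: a=2, p=2, q=1
  k=1: a=19, p=39, q=19
  k=2: a=19, p=743, q=362
  k=3: a=1, p=782, q=381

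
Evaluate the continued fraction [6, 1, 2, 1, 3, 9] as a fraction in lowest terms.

Using pₖ = aₖpₖ₋₁ + pₖ₋₂ and qₖ = aₖqₖ₋₁ + qₖ₋₂:
  k=0: a=6, p=6, q=1
  k=1: a=1, p=7, q=1
  k=2: a=2, p=20, q=3
  k=3: a=1, p=27, q=4
  k=4: a=3, p=101, q=15
  k=5: a=9, p=936, q=139

936/139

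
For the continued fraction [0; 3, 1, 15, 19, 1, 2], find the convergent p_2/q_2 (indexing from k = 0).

1/4

Using pₖ = aₖpₖ₋₁ + pₖ₋₂, qₖ = aₖqₖ₋₁ + qₖ₋₂ (with p₋₁=1, p₋₂=0, q₋₁=0, q₋₂=1):
  k=0: a=0, p=0, q=1
  k=1: a=3, p=1, q=3
  k=2: a=1, p=1, q=4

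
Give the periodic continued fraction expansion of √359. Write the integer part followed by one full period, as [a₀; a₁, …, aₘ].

[18; 1, 17, 1, 36]

a₀ = ⌊√359⌋ = 18.
With m₀=0, d₀=1 and mₖ₊₁ = dₖaₖ − mₖ, dₖ₊₁ = (n − mₖ₊₁²)/dₖ, aₖ₊₁ = ⌊(a₀+mₖ₊₁)/dₖ₊₁⌋:
  k=1: m=18, d=35, a=1
  k=2: m=17, d=2, a=17
  k=3: m=17, d=35, a=1
  k=4: m=18, d=1, a=36
d=1 and a=2a₀=36 at k=4, so the next step gives (m, d) = (18, 35) again — its k=1 value — and the period has length 4.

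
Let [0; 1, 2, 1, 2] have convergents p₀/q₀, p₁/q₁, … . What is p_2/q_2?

Using pₖ = aₖpₖ₋₁ + pₖ₋₂, qₖ = aₖqₖ₋₁ + qₖ₋₂ (with p₋₁=1, p₋₂=0, q₋₁=0, q₋₂=1):
  k=0: a=0, p=0, q=1
  k=1: a=1, p=1, q=1
  k=2: a=2, p=2, q=3

2/3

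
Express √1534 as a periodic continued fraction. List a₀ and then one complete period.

a₀ = ⌊√1534⌋ = 39.
With m₀=0, d₀=1 and mₖ₊₁ = dₖaₖ − mₖ, dₖ₊₁ = (n − mₖ₊₁²)/dₖ, aₖ₊₁ = ⌊(a₀+mₖ₊₁)/dₖ₊₁⌋:
  k=1: m=39, d=13, a=6
  k=2: m=39, d=1, a=78
d=1 and a=2a₀=78 at k=2, so the next step gives (m, d) = (39, 13) again — its k=1 value — and the period has length 2.

[39; 6, 78]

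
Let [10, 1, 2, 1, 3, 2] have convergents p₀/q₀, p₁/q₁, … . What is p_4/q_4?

Using pₖ = aₖpₖ₋₁ + pₖ₋₂, qₖ = aₖqₖ₋₁ + qₖ₋₂ (with p₋₁=1, p₋₂=0, q₋₁=0, q₋₂=1):
  k=0: a=10, p=10, q=1
  k=1: a=1, p=11, q=1
  k=2: a=2, p=32, q=3
  k=3: a=1, p=43, q=4
  k=4: a=3, p=161, q=15

161/15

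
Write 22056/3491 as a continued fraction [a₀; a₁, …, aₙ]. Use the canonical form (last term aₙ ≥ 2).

22056 = 6×3491 + 1110
3491 = 3×1110 + 161
1110 = 6×161 + 144
161 = 1×144 + 17
144 = 8×17 + 8
17 = 2×8 + 1
8 = 8×1 + 0  (stop)
So 22056/3491 = [6; 3, 6, 1, 8, 2, 8].

[6; 3, 6, 1, 8, 2, 8]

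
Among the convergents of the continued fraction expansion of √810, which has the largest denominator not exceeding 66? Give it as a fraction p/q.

√810 = [28; 2, 5, 1, 4, 1, 5, 2, 56, …] (period length 8).
Convergents:
  p_0/q_0 = 28/1
  p_1/q_1 = 57/2
  p_2/q_2 = 313/11
  p_3/q_3 = 370/13
  p_4/q_4 = 1793/63
  p_5/q_5 = 2163/76
q_4 = 63 ≤ 66 < 76 = q_5, so the answer is 1793/63.

1793/63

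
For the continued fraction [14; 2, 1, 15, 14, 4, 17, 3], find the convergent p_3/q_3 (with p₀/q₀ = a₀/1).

Using pₖ = aₖpₖ₋₁ + pₖ₋₂, qₖ = aₖqₖ₋₁ + qₖ₋₂ (with p₋₁=1, p₋₂=0, q₋₁=0, q₋₂=1):
  k=0: a=14, p=14, q=1
  k=1: a=2, p=29, q=2
  k=2: a=1, p=43, q=3
  k=3: a=15, p=674, q=47

674/47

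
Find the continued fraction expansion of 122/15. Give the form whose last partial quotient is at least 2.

[8; 7, 2]

122 = 8*15 + 2
15 = 7*2 + 1
2 = 2*1 + 0  (stop)
So 122/15 = [8; 7, 2].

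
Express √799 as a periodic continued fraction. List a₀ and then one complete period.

a₀ = ⌊√799⌋ = 28.

[28; 3, 1, 3, 56]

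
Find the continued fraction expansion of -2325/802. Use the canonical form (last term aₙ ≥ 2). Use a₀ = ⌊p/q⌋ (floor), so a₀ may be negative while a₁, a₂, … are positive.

[-3; 9, 1, 9, 8]

-2325 = -3·802 + 81
802 = 9·81 + 73
81 = 1·73 + 8
73 = 9·8 + 1
8 = 8·1 + 0  (stop)
So -2325/802 = [-3; 9, 1, 9, 8].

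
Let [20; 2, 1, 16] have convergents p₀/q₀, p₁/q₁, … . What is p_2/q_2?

Using pₖ = aₖpₖ₋₁ + pₖ₋₂, qₖ = aₖqₖ₋₁ + qₖ₋₂ (with p₋₁=1, p₋₂=0, q₋₁=0, q₋₂=1):
  k=0: a=20, p=20, q=1
  k=1: a=2, p=41, q=2
  k=2: a=1, p=61, q=3

61/3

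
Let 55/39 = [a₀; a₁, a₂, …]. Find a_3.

3

55 = 1·39 + 16   →  a_0 = 1
39 = 2·16 + 7   →  a_1 = 2
16 = 2·7 + 2   →  a_2 = 2
7 = 3·2 + 1   →  a_3 = 3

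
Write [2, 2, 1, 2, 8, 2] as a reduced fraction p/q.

Using pₖ = aₖpₖ₋₁ + pₖ₋₂ and qₖ = aₖqₖ₋₁ + qₖ₋₂:
  k=0: a=2, p=2, q=1
  k=1: a=2, p=5, q=2
  k=2: a=1, p=7, q=3
  k=3: a=2, p=19, q=8
  k=4: a=8, p=159, q=67
  k=5: a=2, p=337, q=142

337/142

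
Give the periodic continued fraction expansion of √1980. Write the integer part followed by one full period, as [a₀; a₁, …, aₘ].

a₀ = ⌊√1980⌋ = 44.
With m₀=0, d₀=1 and mₖ₊₁ = dₖaₖ − mₖ, dₖ₊₁ = (n − mₖ₊₁²)/dₖ, aₖ₊₁ = ⌊(a₀+mₖ₊₁)/dₖ₊₁⌋:
  k=1: m=44, d=44, a=2
  k=2: m=44, d=1, a=88
d=1 and a=2a₀=88 at k=2, so the next step gives (m, d) = (44, 44) again — its k=1 value — and the period has length 2.

[44; 2, 88]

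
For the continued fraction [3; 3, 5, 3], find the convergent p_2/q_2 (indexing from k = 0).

53/16

Using pₖ = aₖpₖ₋₁ + pₖ₋₂, qₖ = aₖqₖ₋₁ + qₖ₋₂ (with p₋₁=1, p₋₂=0, q₋₁=0, q₋₂=1):
  k=0: a=3, p=3, q=1
  k=1: a=3, p=10, q=3
  k=2: a=5, p=53, q=16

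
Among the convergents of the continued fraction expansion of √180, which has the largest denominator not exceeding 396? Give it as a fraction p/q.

4253/317

√180 = [13; 2, 2, 2, 26, …] (period length 4).
Convergents:
  p_0/q_0 = 13/1
  p_1/q_1 = 27/2
  p_2/q_2 = 67/5
  p_3/q_3 = 161/12
  p_4/q_4 = 4253/317
  p_5/q_5 = 8667/646
q_4 = 317 ≤ 396 < 646 = q_5, so the answer is 4253/317.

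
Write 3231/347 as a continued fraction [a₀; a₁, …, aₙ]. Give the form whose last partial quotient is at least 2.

3231 = 9·347 + 108
347 = 3·108 + 23
108 = 4·23 + 16
23 = 1·16 + 7
16 = 2·7 + 2
7 = 3·2 + 1
2 = 2·1 + 0  (stop)
So 3231/347 = [9; 3, 4, 1, 2, 3, 2].

[9; 3, 4, 1, 2, 3, 2]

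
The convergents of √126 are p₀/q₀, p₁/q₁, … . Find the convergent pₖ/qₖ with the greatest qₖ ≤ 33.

101/9

√126 = [11; 4, 2, 4, 22, …] (period length 4).
Convergents:
  p_0/q_0 = 11/1
  p_1/q_1 = 45/4
  p_2/q_2 = 101/9
  p_3/q_3 = 449/40
q_2 = 9 ≤ 33 < 40 = q_3, so the answer is 101/9.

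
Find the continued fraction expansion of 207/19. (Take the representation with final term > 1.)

207 = 10·19 + 17
19 = 1·17 + 2
17 = 8·2 + 1
2 = 2·1 + 0  (stop)
So 207/19 = [10; 1, 8, 2].

[10; 1, 8, 2]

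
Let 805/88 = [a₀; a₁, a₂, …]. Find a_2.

1

805 = 9·88 + 13   →  a_0 = 9
88 = 6·13 + 10   →  a_1 = 6
13 = 1·10 + 3   →  a_2 = 1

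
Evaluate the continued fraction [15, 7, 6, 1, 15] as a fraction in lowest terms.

12006/793

Using pₖ = aₖpₖ₋₁ + pₖ₋₂ and qₖ = aₖqₖ₋₁ + qₖ₋₂:
  k=0: a=15, p=15, q=1
  k=1: a=7, p=106, q=7
  k=2: a=6, p=651, q=43
  k=3: a=1, p=757, q=50
  k=4: a=15, p=12006, q=793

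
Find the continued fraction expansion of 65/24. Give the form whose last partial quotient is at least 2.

65 = 2·24 + 17
24 = 1·17 + 7
17 = 2·7 + 3
7 = 2·3 + 1
3 = 3·1 + 0  (stop)
So 65/24 = [2; 1, 2, 2, 3].

[2; 1, 2, 2, 3]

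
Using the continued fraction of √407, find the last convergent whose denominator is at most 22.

343/17

√407 = [20; 5, 1, 2, 1, 5, 40, …] (period length 6).
Convergents:
  p_0/q_0 = 20/1
  p_1/q_1 = 101/5
  p_2/q_2 = 121/6
  p_3/q_3 = 343/17
  p_4/q_4 = 464/23
q_3 = 17 ≤ 22 < 23 = q_4, so the answer is 343/17.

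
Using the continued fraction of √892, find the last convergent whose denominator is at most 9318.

100351/3360

√892 = [29; 1, 6, 2, 14, 2, 6, 1, 58, …] (period length 8).
Convergents:
  p_0/q_0 = 29/1
  p_1/q_1 = 30/1
  p_2/q_2 = 209/7
  p_3/q_3 = 448/15
  p_4/q_4 = 6481/217
  p_5/q_5 = 13410/449
  p_6/q_6 = 86941/2911
  p_7/q_7 = 100351/3360
  p_8/q_8 = 5907299/197791
q_7 = 3360 ≤ 9318 < 197791 = q_8, so the answer is 100351/3360.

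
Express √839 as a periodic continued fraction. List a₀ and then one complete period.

[28; 1, 27, 1, 56]

a₀ = ⌊√839⌋ = 28.
With m₀=0, d₀=1 and mₖ₊₁ = dₖaₖ − mₖ, dₖ₊₁ = (n − mₖ₊₁²)/dₖ, aₖ₊₁ = ⌊(a₀+mₖ₊₁)/dₖ₊₁⌋:
  k=1: m=28, d=55, a=1
  k=2: m=27, d=2, a=27
  k=3: m=27, d=55, a=1
  k=4: m=28, d=1, a=56
d=1 and a=2a₀=56 at k=4, so the next step gives (m, d) = (28, 55) again — its k=1 value — and the period has length 4.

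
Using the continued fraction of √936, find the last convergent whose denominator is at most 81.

√936 = [30; 1, 1, 2, 6, 2, 1, 1, 60, …] (period length 8).
Convergents:
  p_0/q_0 = 30/1
  p_1/q_1 = 31/1
  p_2/q_2 = 61/2
  p_3/q_3 = 153/5
  p_4/q_4 = 979/32
  p_5/q_5 = 2111/69
  p_6/q_6 = 3090/101
q_5 = 69 ≤ 81 < 101 = q_6, so the answer is 2111/69.

2111/69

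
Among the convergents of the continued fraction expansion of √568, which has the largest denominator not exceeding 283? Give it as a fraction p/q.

√568 = [23; 1, 4, 1, 46, …] (period length 4).
Convergents:
  p_0/q_0 = 23/1
  p_1/q_1 = 24/1
  p_2/q_2 = 119/5
  p_3/q_3 = 143/6
  p_4/q_4 = 6697/281
  p_5/q_5 = 6840/287
q_4 = 281 ≤ 283 < 287 = q_5, so the answer is 6697/281.

6697/281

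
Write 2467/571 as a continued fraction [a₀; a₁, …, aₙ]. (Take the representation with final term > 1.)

[4; 3, 8, 3, 7]

2467 = 4*571 + 183
571 = 3*183 + 22
183 = 8*22 + 7
22 = 3*7 + 1
7 = 7*1 + 0  (stop)
So 2467/571 = [4; 3, 8, 3, 7].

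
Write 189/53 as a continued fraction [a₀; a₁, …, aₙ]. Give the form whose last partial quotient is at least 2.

189 = 3×53 + 30
53 = 1×30 + 23
30 = 1×23 + 7
23 = 3×7 + 2
7 = 3×2 + 1
2 = 2×1 + 0  (stop)
So 189/53 = [3; 1, 1, 3, 3, 2].

[3; 1, 1, 3, 3, 2]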